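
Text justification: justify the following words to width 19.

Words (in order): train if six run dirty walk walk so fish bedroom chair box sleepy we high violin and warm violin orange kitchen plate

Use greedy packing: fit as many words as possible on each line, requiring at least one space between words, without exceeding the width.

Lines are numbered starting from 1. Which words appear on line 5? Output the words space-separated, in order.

Answer: violin and warm

Derivation:
Line 1: ['train', 'if', 'six', 'run'] (min_width=16, slack=3)
Line 2: ['dirty', 'walk', 'walk', 'so'] (min_width=18, slack=1)
Line 3: ['fish', 'bedroom', 'chair'] (min_width=18, slack=1)
Line 4: ['box', 'sleepy', 'we', 'high'] (min_width=18, slack=1)
Line 5: ['violin', 'and', 'warm'] (min_width=15, slack=4)
Line 6: ['violin', 'orange'] (min_width=13, slack=6)
Line 7: ['kitchen', 'plate'] (min_width=13, slack=6)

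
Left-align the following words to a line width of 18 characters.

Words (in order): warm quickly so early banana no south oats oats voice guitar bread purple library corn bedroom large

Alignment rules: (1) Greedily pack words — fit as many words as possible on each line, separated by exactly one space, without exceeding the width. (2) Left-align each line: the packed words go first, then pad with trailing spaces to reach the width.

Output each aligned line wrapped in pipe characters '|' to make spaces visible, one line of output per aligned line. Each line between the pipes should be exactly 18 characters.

Answer: |warm quickly so   |
|early banana no   |
|south oats oats   |
|voice guitar bread|
|purple library    |
|corn bedroom large|

Derivation:
Line 1: ['warm', 'quickly', 'so'] (min_width=15, slack=3)
Line 2: ['early', 'banana', 'no'] (min_width=15, slack=3)
Line 3: ['south', 'oats', 'oats'] (min_width=15, slack=3)
Line 4: ['voice', 'guitar', 'bread'] (min_width=18, slack=0)
Line 5: ['purple', 'library'] (min_width=14, slack=4)
Line 6: ['corn', 'bedroom', 'large'] (min_width=18, slack=0)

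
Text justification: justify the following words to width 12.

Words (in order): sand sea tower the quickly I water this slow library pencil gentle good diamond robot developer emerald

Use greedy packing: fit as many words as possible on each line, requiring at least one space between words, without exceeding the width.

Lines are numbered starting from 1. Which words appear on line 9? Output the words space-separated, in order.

Line 1: ['sand', 'sea'] (min_width=8, slack=4)
Line 2: ['tower', 'the'] (min_width=9, slack=3)
Line 3: ['quickly', 'I'] (min_width=9, slack=3)
Line 4: ['water', 'this'] (min_width=10, slack=2)
Line 5: ['slow', 'library'] (min_width=12, slack=0)
Line 6: ['pencil'] (min_width=6, slack=6)
Line 7: ['gentle', 'good'] (min_width=11, slack=1)
Line 8: ['diamond'] (min_width=7, slack=5)
Line 9: ['robot'] (min_width=5, slack=7)
Line 10: ['developer'] (min_width=9, slack=3)
Line 11: ['emerald'] (min_width=7, slack=5)

Answer: robot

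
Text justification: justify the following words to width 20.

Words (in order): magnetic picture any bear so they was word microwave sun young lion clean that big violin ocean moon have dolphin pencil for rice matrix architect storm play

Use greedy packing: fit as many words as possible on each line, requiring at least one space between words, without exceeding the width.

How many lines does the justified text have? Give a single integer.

Line 1: ['magnetic', 'picture', 'any'] (min_width=20, slack=0)
Line 2: ['bear', 'so', 'they', 'was'] (min_width=16, slack=4)
Line 3: ['word', 'microwave', 'sun'] (min_width=18, slack=2)
Line 4: ['young', 'lion', 'clean'] (min_width=16, slack=4)
Line 5: ['that', 'big', 'violin'] (min_width=15, slack=5)
Line 6: ['ocean', 'moon', 'have'] (min_width=15, slack=5)
Line 7: ['dolphin', 'pencil', 'for'] (min_width=18, slack=2)
Line 8: ['rice', 'matrix'] (min_width=11, slack=9)
Line 9: ['architect', 'storm', 'play'] (min_width=20, slack=0)
Total lines: 9

Answer: 9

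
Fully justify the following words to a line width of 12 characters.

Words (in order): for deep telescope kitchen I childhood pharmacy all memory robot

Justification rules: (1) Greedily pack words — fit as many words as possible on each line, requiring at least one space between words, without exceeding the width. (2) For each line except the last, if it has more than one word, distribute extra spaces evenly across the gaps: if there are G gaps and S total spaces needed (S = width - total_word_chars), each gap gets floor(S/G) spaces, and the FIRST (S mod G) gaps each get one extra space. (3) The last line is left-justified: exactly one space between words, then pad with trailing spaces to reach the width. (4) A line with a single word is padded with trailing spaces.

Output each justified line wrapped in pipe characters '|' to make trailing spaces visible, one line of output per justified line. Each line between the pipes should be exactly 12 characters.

Answer: |for     deep|
|telescope   |
|kitchen    I|
|childhood   |
|pharmacy all|
|memory robot|

Derivation:
Line 1: ['for', 'deep'] (min_width=8, slack=4)
Line 2: ['telescope'] (min_width=9, slack=3)
Line 3: ['kitchen', 'I'] (min_width=9, slack=3)
Line 4: ['childhood'] (min_width=9, slack=3)
Line 5: ['pharmacy', 'all'] (min_width=12, slack=0)
Line 6: ['memory', 'robot'] (min_width=12, slack=0)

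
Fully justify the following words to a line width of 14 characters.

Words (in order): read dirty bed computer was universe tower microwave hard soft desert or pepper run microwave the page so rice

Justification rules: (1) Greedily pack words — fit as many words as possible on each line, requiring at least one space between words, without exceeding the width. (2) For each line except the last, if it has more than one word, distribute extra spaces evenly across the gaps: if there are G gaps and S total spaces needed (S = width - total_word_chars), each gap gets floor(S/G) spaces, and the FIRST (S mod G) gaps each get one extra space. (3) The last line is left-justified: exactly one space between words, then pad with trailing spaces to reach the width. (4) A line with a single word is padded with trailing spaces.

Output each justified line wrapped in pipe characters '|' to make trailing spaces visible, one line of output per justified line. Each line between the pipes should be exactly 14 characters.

Answer: |read dirty bed|
|computer   was|
|universe tower|
|microwave hard|
|soft desert or|
|pepper     run|
|microwave  the|
|page so rice  |

Derivation:
Line 1: ['read', 'dirty', 'bed'] (min_width=14, slack=0)
Line 2: ['computer', 'was'] (min_width=12, slack=2)
Line 3: ['universe', 'tower'] (min_width=14, slack=0)
Line 4: ['microwave', 'hard'] (min_width=14, slack=0)
Line 5: ['soft', 'desert', 'or'] (min_width=14, slack=0)
Line 6: ['pepper', 'run'] (min_width=10, slack=4)
Line 7: ['microwave', 'the'] (min_width=13, slack=1)
Line 8: ['page', 'so', 'rice'] (min_width=12, slack=2)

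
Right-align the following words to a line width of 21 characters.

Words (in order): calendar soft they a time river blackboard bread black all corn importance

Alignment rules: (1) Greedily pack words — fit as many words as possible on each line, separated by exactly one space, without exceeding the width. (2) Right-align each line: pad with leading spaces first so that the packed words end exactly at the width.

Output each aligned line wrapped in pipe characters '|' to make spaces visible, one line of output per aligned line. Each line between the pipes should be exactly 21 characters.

Line 1: ['calendar', 'soft', 'they', 'a'] (min_width=20, slack=1)
Line 2: ['time', 'river', 'blackboard'] (min_width=21, slack=0)
Line 3: ['bread', 'black', 'all', 'corn'] (min_width=20, slack=1)
Line 4: ['importance'] (min_width=10, slack=11)

Answer: | calendar soft they a|
|time river blackboard|
| bread black all corn|
|           importance|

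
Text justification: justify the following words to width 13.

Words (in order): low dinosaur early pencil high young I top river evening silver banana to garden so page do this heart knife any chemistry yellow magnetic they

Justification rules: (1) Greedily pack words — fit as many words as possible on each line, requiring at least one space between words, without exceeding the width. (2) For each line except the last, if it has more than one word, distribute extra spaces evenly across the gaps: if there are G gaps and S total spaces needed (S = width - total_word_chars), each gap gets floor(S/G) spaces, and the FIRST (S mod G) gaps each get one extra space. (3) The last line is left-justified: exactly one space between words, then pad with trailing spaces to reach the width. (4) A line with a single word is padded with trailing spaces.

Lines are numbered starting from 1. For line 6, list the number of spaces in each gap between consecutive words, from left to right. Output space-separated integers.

Line 1: ['low', 'dinosaur'] (min_width=12, slack=1)
Line 2: ['early', 'pencil'] (min_width=12, slack=1)
Line 3: ['high', 'young', 'I'] (min_width=12, slack=1)
Line 4: ['top', 'river'] (min_width=9, slack=4)
Line 5: ['evening'] (min_width=7, slack=6)
Line 6: ['silver', 'banana'] (min_width=13, slack=0)
Line 7: ['to', 'garden', 'so'] (min_width=12, slack=1)
Line 8: ['page', 'do', 'this'] (min_width=12, slack=1)
Line 9: ['heart', 'knife'] (min_width=11, slack=2)
Line 10: ['any', 'chemistry'] (min_width=13, slack=0)
Line 11: ['yellow'] (min_width=6, slack=7)
Line 12: ['magnetic', 'they'] (min_width=13, slack=0)

Answer: 1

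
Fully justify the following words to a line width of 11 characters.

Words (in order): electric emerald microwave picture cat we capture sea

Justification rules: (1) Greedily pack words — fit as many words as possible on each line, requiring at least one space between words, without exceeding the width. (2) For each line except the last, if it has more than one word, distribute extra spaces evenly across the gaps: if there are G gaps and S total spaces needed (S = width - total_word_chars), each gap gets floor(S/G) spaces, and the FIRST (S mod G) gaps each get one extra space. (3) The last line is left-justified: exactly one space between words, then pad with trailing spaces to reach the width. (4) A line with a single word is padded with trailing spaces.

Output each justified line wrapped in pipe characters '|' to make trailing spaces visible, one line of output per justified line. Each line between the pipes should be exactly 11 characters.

Line 1: ['electric'] (min_width=8, slack=3)
Line 2: ['emerald'] (min_width=7, slack=4)
Line 3: ['microwave'] (min_width=9, slack=2)
Line 4: ['picture', 'cat'] (min_width=11, slack=0)
Line 5: ['we', 'capture'] (min_width=10, slack=1)
Line 6: ['sea'] (min_width=3, slack=8)

Answer: |electric   |
|emerald    |
|microwave  |
|picture cat|
|we  capture|
|sea        |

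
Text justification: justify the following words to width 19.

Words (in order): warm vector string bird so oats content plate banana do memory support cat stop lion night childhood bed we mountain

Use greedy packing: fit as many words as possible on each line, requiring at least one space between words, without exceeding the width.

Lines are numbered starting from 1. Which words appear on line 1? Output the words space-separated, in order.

Line 1: ['warm', 'vector', 'string'] (min_width=18, slack=1)
Line 2: ['bird', 'so', 'oats'] (min_width=12, slack=7)
Line 3: ['content', 'plate'] (min_width=13, slack=6)
Line 4: ['banana', 'do', 'memory'] (min_width=16, slack=3)
Line 5: ['support', 'cat', 'stop'] (min_width=16, slack=3)
Line 6: ['lion', 'night'] (min_width=10, slack=9)
Line 7: ['childhood', 'bed', 'we'] (min_width=16, slack=3)
Line 8: ['mountain'] (min_width=8, slack=11)

Answer: warm vector string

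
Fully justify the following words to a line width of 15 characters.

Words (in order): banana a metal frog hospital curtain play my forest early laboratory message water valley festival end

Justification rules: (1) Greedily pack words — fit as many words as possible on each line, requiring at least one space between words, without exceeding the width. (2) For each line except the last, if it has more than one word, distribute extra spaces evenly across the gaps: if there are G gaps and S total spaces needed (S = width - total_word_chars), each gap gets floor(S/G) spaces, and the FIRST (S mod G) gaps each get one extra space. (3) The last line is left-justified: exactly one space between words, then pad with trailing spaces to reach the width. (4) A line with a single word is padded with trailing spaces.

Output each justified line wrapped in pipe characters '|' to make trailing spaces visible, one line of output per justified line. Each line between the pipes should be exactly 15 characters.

Line 1: ['banana', 'a', 'metal'] (min_width=14, slack=1)
Line 2: ['frog', 'hospital'] (min_width=13, slack=2)
Line 3: ['curtain', 'play', 'my'] (min_width=15, slack=0)
Line 4: ['forest', 'early'] (min_width=12, slack=3)
Line 5: ['laboratory'] (min_width=10, slack=5)
Line 6: ['message', 'water'] (min_width=13, slack=2)
Line 7: ['valley', 'festival'] (min_width=15, slack=0)
Line 8: ['end'] (min_width=3, slack=12)

Answer: |banana  a metal|
|frog   hospital|
|curtain play my|
|forest    early|
|laboratory     |
|message   water|
|valley festival|
|end            |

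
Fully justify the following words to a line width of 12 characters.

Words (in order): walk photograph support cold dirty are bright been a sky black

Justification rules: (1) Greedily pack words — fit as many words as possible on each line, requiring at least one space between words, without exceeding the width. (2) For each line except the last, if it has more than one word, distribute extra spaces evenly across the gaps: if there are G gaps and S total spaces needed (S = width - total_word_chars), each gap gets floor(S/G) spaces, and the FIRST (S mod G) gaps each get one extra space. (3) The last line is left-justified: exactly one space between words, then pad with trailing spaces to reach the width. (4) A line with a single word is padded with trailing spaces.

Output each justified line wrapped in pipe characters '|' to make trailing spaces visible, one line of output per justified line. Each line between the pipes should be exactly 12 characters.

Answer: |walk        |
|photograph  |
|support cold|
|dirty    are|
|bright  been|
|a sky black |

Derivation:
Line 1: ['walk'] (min_width=4, slack=8)
Line 2: ['photograph'] (min_width=10, slack=2)
Line 3: ['support', 'cold'] (min_width=12, slack=0)
Line 4: ['dirty', 'are'] (min_width=9, slack=3)
Line 5: ['bright', 'been'] (min_width=11, slack=1)
Line 6: ['a', 'sky', 'black'] (min_width=11, slack=1)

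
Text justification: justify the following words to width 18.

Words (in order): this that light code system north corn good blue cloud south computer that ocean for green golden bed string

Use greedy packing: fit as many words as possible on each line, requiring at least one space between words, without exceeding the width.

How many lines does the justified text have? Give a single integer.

Line 1: ['this', 'that', 'light'] (min_width=15, slack=3)
Line 2: ['code', 'system', 'north'] (min_width=17, slack=1)
Line 3: ['corn', 'good', 'blue'] (min_width=14, slack=4)
Line 4: ['cloud', 'south'] (min_width=11, slack=7)
Line 5: ['computer', 'that'] (min_width=13, slack=5)
Line 6: ['ocean', 'for', 'green'] (min_width=15, slack=3)
Line 7: ['golden', 'bed', 'string'] (min_width=17, slack=1)
Total lines: 7

Answer: 7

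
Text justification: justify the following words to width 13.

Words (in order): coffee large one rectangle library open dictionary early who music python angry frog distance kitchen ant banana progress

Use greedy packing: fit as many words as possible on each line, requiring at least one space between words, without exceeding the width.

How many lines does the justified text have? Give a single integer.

Line 1: ['coffee', 'large'] (min_width=12, slack=1)
Line 2: ['one', 'rectangle'] (min_width=13, slack=0)
Line 3: ['library', 'open'] (min_width=12, slack=1)
Line 4: ['dictionary'] (min_width=10, slack=3)
Line 5: ['early', 'who'] (min_width=9, slack=4)
Line 6: ['music', 'python'] (min_width=12, slack=1)
Line 7: ['angry', 'frog'] (min_width=10, slack=3)
Line 8: ['distance'] (min_width=8, slack=5)
Line 9: ['kitchen', 'ant'] (min_width=11, slack=2)
Line 10: ['banana'] (min_width=6, slack=7)
Line 11: ['progress'] (min_width=8, slack=5)
Total lines: 11

Answer: 11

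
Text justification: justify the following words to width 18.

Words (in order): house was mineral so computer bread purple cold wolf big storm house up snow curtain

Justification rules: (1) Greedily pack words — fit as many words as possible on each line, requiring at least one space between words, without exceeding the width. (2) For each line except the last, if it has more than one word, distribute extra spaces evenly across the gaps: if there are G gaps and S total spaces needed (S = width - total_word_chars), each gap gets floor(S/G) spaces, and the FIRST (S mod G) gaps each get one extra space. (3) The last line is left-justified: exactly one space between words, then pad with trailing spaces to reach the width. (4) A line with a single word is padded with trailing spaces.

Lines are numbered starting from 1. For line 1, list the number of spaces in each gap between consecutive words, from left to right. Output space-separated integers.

Line 1: ['house', 'was', 'mineral'] (min_width=17, slack=1)
Line 2: ['so', 'computer', 'bread'] (min_width=17, slack=1)
Line 3: ['purple', 'cold', 'wolf'] (min_width=16, slack=2)
Line 4: ['big', 'storm', 'house', 'up'] (min_width=18, slack=0)
Line 5: ['snow', 'curtain'] (min_width=12, slack=6)

Answer: 2 1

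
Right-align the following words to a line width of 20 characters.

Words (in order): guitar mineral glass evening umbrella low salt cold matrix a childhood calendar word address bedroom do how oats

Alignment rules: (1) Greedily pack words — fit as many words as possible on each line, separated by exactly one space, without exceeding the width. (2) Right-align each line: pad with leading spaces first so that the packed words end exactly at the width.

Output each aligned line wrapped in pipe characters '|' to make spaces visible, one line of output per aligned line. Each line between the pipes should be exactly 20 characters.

Line 1: ['guitar', 'mineral', 'glass'] (min_width=20, slack=0)
Line 2: ['evening', 'umbrella', 'low'] (min_width=20, slack=0)
Line 3: ['salt', 'cold', 'matrix', 'a'] (min_width=18, slack=2)
Line 4: ['childhood', 'calendar'] (min_width=18, slack=2)
Line 5: ['word', 'address', 'bedroom'] (min_width=20, slack=0)
Line 6: ['do', 'how', 'oats'] (min_width=11, slack=9)

Answer: |guitar mineral glass|
|evening umbrella low|
|  salt cold matrix a|
|  childhood calendar|
|word address bedroom|
|         do how oats|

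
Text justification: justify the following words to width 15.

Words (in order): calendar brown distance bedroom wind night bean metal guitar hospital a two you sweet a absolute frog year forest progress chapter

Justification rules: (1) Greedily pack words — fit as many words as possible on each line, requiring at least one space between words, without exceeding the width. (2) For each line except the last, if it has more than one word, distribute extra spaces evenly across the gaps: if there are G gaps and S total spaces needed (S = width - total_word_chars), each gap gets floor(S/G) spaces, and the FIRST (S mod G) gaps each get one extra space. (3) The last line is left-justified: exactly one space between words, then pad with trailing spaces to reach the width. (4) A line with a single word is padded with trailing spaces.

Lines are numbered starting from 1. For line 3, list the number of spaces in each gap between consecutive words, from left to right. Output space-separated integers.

Answer: 4

Derivation:
Line 1: ['calendar', 'brown'] (min_width=14, slack=1)
Line 2: ['distance'] (min_width=8, slack=7)
Line 3: ['bedroom', 'wind'] (min_width=12, slack=3)
Line 4: ['night', 'bean'] (min_width=10, slack=5)
Line 5: ['metal', 'guitar'] (min_width=12, slack=3)
Line 6: ['hospital', 'a', 'two'] (min_width=14, slack=1)
Line 7: ['you', 'sweet', 'a'] (min_width=11, slack=4)
Line 8: ['absolute', 'frog'] (min_width=13, slack=2)
Line 9: ['year', 'forest'] (min_width=11, slack=4)
Line 10: ['progress'] (min_width=8, slack=7)
Line 11: ['chapter'] (min_width=7, slack=8)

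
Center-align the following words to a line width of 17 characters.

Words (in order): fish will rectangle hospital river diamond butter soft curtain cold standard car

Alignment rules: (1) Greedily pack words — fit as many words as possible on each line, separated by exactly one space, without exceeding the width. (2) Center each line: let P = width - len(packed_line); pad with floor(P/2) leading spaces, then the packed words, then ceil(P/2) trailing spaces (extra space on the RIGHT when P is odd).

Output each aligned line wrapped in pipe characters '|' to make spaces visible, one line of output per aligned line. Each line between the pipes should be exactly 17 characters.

Answer: |    fish will    |
|    rectangle    |
| hospital river  |
| diamond butter  |
|soft curtain cold|
|  standard car   |

Derivation:
Line 1: ['fish', 'will'] (min_width=9, slack=8)
Line 2: ['rectangle'] (min_width=9, slack=8)
Line 3: ['hospital', 'river'] (min_width=14, slack=3)
Line 4: ['diamond', 'butter'] (min_width=14, slack=3)
Line 5: ['soft', 'curtain', 'cold'] (min_width=17, slack=0)
Line 6: ['standard', 'car'] (min_width=12, slack=5)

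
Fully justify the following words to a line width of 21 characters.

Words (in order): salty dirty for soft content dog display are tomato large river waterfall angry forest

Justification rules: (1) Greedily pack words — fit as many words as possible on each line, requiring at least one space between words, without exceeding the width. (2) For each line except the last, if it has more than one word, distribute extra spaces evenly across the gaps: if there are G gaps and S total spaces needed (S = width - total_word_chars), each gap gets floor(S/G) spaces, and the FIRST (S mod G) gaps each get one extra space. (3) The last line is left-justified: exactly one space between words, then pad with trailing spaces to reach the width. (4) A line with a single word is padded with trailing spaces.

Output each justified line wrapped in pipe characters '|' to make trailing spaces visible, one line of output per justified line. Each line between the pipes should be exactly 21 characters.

Line 1: ['salty', 'dirty', 'for', 'soft'] (min_width=20, slack=1)
Line 2: ['content', 'dog', 'display'] (min_width=19, slack=2)
Line 3: ['are', 'tomato', 'large'] (min_width=16, slack=5)
Line 4: ['river', 'waterfall', 'angry'] (min_width=21, slack=0)
Line 5: ['forest'] (min_width=6, slack=15)

Answer: |salty  dirty for soft|
|content  dog  display|
|are    tomato   large|
|river waterfall angry|
|forest               |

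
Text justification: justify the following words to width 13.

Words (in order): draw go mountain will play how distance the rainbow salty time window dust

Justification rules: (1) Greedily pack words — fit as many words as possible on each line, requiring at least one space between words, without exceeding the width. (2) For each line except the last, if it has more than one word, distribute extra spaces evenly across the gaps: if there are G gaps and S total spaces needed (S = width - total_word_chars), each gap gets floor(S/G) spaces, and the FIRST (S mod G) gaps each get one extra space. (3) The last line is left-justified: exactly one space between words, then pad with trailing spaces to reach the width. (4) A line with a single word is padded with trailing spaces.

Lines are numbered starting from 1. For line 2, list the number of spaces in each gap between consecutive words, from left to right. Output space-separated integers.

Line 1: ['draw', 'go'] (min_width=7, slack=6)
Line 2: ['mountain', 'will'] (min_width=13, slack=0)
Line 3: ['play', 'how'] (min_width=8, slack=5)
Line 4: ['distance', 'the'] (min_width=12, slack=1)
Line 5: ['rainbow', 'salty'] (min_width=13, slack=0)
Line 6: ['time', 'window'] (min_width=11, slack=2)
Line 7: ['dust'] (min_width=4, slack=9)

Answer: 1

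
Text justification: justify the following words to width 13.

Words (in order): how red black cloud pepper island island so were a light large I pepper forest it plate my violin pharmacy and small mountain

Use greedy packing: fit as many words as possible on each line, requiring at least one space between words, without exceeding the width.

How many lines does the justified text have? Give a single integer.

Line 1: ['how', 'red', 'black'] (min_width=13, slack=0)
Line 2: ['cloud', 'pepper'] (min_width=12, slack=1)
Line 3: ['island', 'island'] (min_width=13, slack=0)
Line 4: ['so', 'were', 'a'] (min_width=9, slack=4)
Line 5: ['light', 'large', 'I'] (min_width=13, slack=0)
Line 6: ['pepper', 'forest'] (min_width=13, slack=0)
Line 7: ['it', 'plate', 'my'] (min_width=11, slack=2)
Line 8: ['violin'] (min_width=6, slack=7)
Line 9: ['pharmacy', 'and'] (min_width=12, slack=1)
Line 10: ['small'] (min_width=5, slack=8)
Line 11: ['mountain'] (min_width=8, slack=5)
Total lines: 11

Answer: 11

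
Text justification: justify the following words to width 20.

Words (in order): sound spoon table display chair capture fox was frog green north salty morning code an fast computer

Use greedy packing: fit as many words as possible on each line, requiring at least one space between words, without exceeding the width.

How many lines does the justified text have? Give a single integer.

Answer: 6

Derivation:
Line 1: ['sound', 'spoon', 'table'] (min_width=17, slack=3)
Line 2: ['display', 'chair'] (min_width=13, slack=7)
Line 3: ['capture', 'fox', 'was', 'frog'] (min_width=20, slack=0)
Line 4: ['green', 'north', 'salty'] (min_width=17, slack=3)
Line 5: ['morning', 'code', 'an', 'fast'] (min_width=20, slack=0)
Line 6: ['computer'] (min_width=8, slack=12)
Total lines: 6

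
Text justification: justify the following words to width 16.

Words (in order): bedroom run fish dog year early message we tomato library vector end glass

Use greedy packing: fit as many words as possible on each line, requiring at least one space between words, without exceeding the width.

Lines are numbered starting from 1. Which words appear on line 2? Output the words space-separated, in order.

Answer: dog year early

Derivation:
Line 1: ['bedroom', 'run', 'fish'] (min_width=16, slack=0)
Line 2: ['dog', 'year', 'early'] (min_width=14, slack=2)
Line 3: ['message', 'we'] (min_width=10, slack=6)
Line 4: ['tomato', 'library'] (min_width=14, slack=2)
Line 5: ['vector', 'end', 'glass'] (min_width=16, slack=0)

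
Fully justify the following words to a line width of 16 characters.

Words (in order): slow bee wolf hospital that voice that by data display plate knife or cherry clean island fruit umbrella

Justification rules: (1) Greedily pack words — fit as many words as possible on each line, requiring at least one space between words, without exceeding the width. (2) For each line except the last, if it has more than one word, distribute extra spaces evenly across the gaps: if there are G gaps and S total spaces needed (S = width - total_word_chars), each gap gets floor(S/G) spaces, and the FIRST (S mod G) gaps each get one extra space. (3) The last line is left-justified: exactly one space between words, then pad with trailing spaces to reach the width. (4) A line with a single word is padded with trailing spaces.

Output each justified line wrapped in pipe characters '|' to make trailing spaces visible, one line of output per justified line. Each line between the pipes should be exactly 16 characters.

Answer: |slow   bee  wolf|
|hospital    that|
|voice   that  by|
|data     display|
|plate  knife  or|
|cherry     clean|
|island     fruit|
|umbrella        |

Derivation:
Line 1: ['slow', 'bee', 'wolf'] (min_width=13, slack=3)
Line 2: ['hospital', 'that'] (min_width=13, slack=3)
Line 3: ['voice', 'that', 'by'] (min_width=13, slack=3)
Line 4: ['data', 'display'] (min_width=12, slack=4)
Line 5: ['plate', 'knife', 'or'] (min_width=14, slack=2)
Line 6: ['cherry', 'clean'] (min_width=12, slack=4)
Line 7: ['island', 'fruit'] (min_width=12, slack=4)
Line 8: ['umbrella'] (min_width=8, slack=8)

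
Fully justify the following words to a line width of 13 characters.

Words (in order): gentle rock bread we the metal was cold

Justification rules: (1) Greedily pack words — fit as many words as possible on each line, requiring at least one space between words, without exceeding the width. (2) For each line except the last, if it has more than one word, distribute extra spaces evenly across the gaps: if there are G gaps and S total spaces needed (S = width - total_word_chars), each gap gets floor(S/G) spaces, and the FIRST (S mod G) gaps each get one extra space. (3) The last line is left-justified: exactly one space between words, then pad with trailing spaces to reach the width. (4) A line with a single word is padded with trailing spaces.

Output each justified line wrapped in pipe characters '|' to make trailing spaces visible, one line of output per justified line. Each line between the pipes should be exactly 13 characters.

Answer: |gentle   rock|
|bread  we the|
|metal     was|
|cold         |

Derivation:
Line 1: ['gentle', 'rock'] (min_width=11, slack=2)
Line 2: ['bread', 'we', 'the'] (min_width=12, slack=1)
Line 3: ['metal', 'was'] (min_width=9, slack=4)
Line 4: ['cold'] (min_width=4, slack=9)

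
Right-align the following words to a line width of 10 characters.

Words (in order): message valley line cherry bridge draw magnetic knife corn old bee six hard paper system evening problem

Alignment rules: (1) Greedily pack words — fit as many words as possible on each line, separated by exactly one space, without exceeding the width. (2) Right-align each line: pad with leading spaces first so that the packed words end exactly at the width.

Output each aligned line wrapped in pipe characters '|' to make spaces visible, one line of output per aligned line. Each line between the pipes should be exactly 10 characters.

Answer: |   message|
|    valley|
|      line|
|    cherry|
|    bridge|
|      draw|
|  magnetic|
|knife corn|
|   old bee|
|  six hard|
|     paper|
|    system|
|   evening|
|   problem|

Derivation:
Line 1: ['message'] (min_width=7, slack=3)
Line 2: ['valley'] (min_width=6, slack=4)
Line 3: ['line'] (min_width=4, slack=6)
Line 4: ['cherry'] (min_width=6, slack=4)
Line 5: ['bridge'] (min_width=6, slack=4)
Line 6: ['draw'] (min_width=4, slack=6)
Line 7: ['magnetic'] (min_width=8, slack=2)
Line 8: ['knife', 'corn'] (min_width=10, slack=0)
Line 9: ['old', 'bee'] (min_width=7, slack=3)
Line 10: ['six', 'hard'] (min_width=8, slack=2)
Line 11: ['paper'] (min_width=5, slack=5)
Line 12: ['system'] (min_width=6, slack=4)
Line 13: ['evening'] (min_width=7, slack=3)
Line 14: ['problem'] (min_width=7, slack=3)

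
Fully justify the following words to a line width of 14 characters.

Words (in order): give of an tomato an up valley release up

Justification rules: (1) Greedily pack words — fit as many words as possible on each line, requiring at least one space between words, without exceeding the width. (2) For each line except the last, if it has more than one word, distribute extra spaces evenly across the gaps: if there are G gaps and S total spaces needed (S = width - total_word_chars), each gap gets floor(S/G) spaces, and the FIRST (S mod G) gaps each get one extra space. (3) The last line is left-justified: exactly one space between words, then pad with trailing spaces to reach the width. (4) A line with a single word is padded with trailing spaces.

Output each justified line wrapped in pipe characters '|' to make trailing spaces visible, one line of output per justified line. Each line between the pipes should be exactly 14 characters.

Line 1: ['give', 'of', 'an'] (min_width=10, slack=4)
Line 2: ['tomato', 'an', 'up'] (min_width=12, slack=2)
Line 3: ['valley', 'release'] (min_width=14, slack=0)
Line 4: ['up'] (min_width=2, slack=12)

Answer: |give   of   an|
|tomato  an  up|
|valley release|
|up            |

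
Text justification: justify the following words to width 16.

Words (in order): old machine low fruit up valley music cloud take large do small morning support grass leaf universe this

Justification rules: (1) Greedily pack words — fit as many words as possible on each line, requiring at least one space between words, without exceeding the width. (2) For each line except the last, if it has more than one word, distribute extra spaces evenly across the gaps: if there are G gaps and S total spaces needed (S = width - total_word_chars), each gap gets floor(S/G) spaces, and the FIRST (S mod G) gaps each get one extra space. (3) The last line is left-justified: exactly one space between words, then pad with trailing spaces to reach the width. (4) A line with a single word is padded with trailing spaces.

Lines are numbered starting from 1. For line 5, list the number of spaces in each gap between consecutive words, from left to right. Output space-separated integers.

Answer: 2

Derivation:
Line 1: ['old', 'machine', 'low'] (min_width=15, slack=1)
Line 2: ['fruit', 'up', 'valley'] (min_width=15, slack=1)
Line 3: ['music', 'cloud', 'take'] (min_width=16, slack=0)
Line 4: ['large', 'do', 'small'] (min_width=14, slack=2)
Line 5: ['morning', 'support'] (min_width=15, slack=1)
Line 6: ['grass', 'leaf'] (min_width=10, slack=6)
Line 7: ['universe', 'this'] (min_width=13, slack=3)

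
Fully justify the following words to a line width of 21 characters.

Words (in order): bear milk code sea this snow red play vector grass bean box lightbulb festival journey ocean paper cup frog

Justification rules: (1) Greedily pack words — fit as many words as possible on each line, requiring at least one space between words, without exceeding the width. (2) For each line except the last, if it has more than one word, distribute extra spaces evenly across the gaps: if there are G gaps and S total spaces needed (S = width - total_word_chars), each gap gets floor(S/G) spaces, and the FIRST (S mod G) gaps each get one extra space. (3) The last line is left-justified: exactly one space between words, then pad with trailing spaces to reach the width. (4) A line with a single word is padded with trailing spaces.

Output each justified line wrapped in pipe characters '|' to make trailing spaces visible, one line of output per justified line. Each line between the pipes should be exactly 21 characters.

Line 1: ['bear', 'milk', 'code', 'sea'] (min_width=18, slack=3)
Line 2: ['this', 'snow', 'red', 'play'] (min_width=18, slack=3)
Line 3: ['vector', 'grass', 'bean', 'box'] (min_width=21, slack=0)
Line 4: ['lightbulb', 'festival'] (min_width=18, slack=3)
Line 5: ['journey', 'ocean', 'paper'] (min_width=19, slack=2)
Line 6: ['cup', 'frog'] (min_width=8, slack=13)

Answer: |bear  milk  code  sea|
|this  snow  red  play|
|vector grass bean box|
|lightbulb    festival|
|journey  ocean  paper|
|cup frog             |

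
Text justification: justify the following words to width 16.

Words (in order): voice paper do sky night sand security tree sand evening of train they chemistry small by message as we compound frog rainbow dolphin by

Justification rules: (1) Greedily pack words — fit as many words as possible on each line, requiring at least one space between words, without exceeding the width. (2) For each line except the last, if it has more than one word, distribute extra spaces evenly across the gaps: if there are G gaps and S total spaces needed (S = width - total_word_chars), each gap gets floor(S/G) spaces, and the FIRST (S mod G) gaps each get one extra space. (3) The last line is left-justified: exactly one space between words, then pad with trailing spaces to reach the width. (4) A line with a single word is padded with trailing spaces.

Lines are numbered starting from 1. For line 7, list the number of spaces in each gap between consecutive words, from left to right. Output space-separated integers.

Answer: 1 1 1

Derivation:
Line 1: ['voice', 'paper', 'do'] (min_width=14, slack=2)
Line 2: ['sky', 'night', 'sand'] (min_width=14, slack=2)
Line 3: ['security', 'tree'] (min_width=13, slack=3)
Line 4: ['sand', 'evening', 'of'] (min_width=15, slack=1)
Line 5: ['train', 'they'] (min_width=10, slack=6)
Line 6: ['chemistry', 'small'] (min_width=15, slack=1)
Line 7: ['by', 'message', 'as', 'we'] (min_width=16, slack=0)
Line 8: ['compound', 'frog'] (min_width=13, slack=3)
Line 9: ['rainbow', 'dolphin'] (min_width=15, slack=1)
Line 10: ['by'] (min_width=2, slack=14)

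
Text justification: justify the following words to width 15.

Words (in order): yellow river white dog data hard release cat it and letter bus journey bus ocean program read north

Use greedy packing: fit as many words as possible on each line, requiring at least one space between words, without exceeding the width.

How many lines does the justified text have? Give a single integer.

Answer: 8

Derivation:
Line 1: ['yellow', 'river'] (min_width=12, slack=3)
Line 2: ['white', 'dog', 'data'] (min_width=14, slack=1)
Line 3: ['hard', 'release'] (min_width=12, slack=3)
Line 4: ['cat', 'it', 'and'] (min_width=10, slack=5)
Line 5: ['letter', 'bus'] (min_width=10, slack=5)
Line 6: ['journey', 'bus'] (min_width=11, slack=4)
Line 7: ['ocean', 'program'] (min_width=13, slack=2)
Line 8: ['read', 'north'] (min_width=10, slack=5)
Total lines: 8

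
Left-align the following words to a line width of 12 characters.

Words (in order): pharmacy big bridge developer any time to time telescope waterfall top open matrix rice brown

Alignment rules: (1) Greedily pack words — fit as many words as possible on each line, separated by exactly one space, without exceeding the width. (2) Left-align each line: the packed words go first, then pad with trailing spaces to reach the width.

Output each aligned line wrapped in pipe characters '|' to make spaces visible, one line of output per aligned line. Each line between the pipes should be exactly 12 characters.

Answer: |pharmacy big|
|bridge      |
|developer   |
|any time to |
|time        |
|telescope   |
|waterfall   |
|top open    |
|matrix rice |
|brown       |

Derivation:
Line 1: ['pharmacy', 'big'] (min_width=12, slack=0)
Line 2: ['bridge'] (min_width=6, slack=6)
Line 3: ['developer'] (min_width=9, slack=3)
Line 4: ['any', 'time', 'to'] (min_width=11, slack=1)
Line 5: ['time'] (min_width=4, slack=8)
Line 6: ['telescope'] (min_width=9, slack=3)
Line 7: ['waterfall'] (min_width=9, slack=3)
Line 8: ['top', 'open'] (min_width=8, slack=4)
Line 9: ['matrix', 'rice'] (min_width=11, slack=1)
Line 10: ['brown'] (min_width=5, slack=7)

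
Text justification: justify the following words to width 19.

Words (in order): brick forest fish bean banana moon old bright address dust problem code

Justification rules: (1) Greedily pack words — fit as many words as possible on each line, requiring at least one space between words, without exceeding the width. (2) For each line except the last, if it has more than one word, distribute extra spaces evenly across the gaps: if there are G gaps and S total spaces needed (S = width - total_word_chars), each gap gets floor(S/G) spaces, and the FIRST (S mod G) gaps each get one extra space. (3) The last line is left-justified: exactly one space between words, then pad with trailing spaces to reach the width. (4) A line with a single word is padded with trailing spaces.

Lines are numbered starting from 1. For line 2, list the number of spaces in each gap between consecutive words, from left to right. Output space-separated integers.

Answer: 3 2

Derivation:
Line 1: ['brick', 'forest', 'fish'] (min_width=17, slack=2)
Line 2: ['bean', 'banana', 'moon'] (min_width=16, slack=3)
Line 3: ['old', 'bright', 'address'] (min_width=18, slack=1)
Line 4: ['dust', 'problem', 'code'] (min_width=17, slack=2)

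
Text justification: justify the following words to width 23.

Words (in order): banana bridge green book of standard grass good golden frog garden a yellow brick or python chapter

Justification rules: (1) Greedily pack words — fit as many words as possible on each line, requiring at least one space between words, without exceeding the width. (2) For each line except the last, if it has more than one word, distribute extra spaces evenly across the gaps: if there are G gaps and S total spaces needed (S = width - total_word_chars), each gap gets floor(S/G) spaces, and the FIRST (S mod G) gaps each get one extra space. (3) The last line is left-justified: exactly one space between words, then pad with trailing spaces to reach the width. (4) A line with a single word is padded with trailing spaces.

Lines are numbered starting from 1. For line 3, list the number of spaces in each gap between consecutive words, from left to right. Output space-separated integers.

Line 1: ['banana', 'bridge', 'green'] (min_width=19, slack=4)
Line 2: ['book', 'of', 'standard', 'grass'] (min_width=22, slack=1)
Line 3: ['good', 'golden', 'frog', 'garden'] (min_width=23, slack=0)
Line 4: ['a', 'yellow', 'brick', 'or'] (min_width=17, slack=6)
Line 5: ['python', 'chapter'] (min_width=14, slack=9)

Answer: 1 1 1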